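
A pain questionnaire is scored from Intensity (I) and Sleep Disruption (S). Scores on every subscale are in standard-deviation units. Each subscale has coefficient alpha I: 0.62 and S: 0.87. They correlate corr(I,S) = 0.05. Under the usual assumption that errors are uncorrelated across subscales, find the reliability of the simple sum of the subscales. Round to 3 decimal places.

0.757

Var(I+S) = 2 + 2·[0.05] = 2 + 0.1 = 2.1.
Because errors are independent across components, Cov(Tᵢ,Tⱼ) = Cov(Xᵢ,Xⱼ); the off-diagonal part of the true-score variance is the same as above.
True-score variance = [0.62 + 0.87] + 0.1 = 1.49 + 0.1 = 1.59.
Reliability = 1.59 / 2.1 = 0.757.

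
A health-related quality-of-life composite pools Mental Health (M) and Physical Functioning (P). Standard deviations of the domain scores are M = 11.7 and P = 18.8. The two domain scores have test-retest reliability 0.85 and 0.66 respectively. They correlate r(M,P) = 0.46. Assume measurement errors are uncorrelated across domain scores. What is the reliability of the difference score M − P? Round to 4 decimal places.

Var(M−P) = 11.7² + 18.8² − 2·11.7·18.8·0.46 = 490.33 − 202.363 = 287.967.
Under uncorrelated errors the observed covariances equal the true-score covariances, so only the own-variance terms attenuate.
True-score variance = [11.7²·0.85 + 18.8²·0.66] − 202.363 = 349.627 − 202.363 = 147.264.
Reliability = 147.264 / 287.967 = 0.5114.

0.5114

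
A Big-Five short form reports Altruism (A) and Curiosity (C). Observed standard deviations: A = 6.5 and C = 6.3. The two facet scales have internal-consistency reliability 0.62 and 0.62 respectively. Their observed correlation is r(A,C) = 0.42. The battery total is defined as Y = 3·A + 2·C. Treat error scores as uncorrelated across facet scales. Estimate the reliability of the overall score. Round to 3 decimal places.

Var(Y) = 3²·6.5² + 2²·6.3² + 2·[6·6.5·6.3·0.42] = 539.01 + 206.388 = 745.398.
With uncorrelated errors the cross-covariances are all true-score covariance, so they carry over unchanged; only the diagonal terms shrink to ρᵢσᵢ².
True-score variance = [3²·6.5²·0.62 + 2²·6.3²·0.62] + 206.388 = 334.186 + 206.388 = 540.574.
Reliability = 540.574 / 745.398 = 0.725.

0.725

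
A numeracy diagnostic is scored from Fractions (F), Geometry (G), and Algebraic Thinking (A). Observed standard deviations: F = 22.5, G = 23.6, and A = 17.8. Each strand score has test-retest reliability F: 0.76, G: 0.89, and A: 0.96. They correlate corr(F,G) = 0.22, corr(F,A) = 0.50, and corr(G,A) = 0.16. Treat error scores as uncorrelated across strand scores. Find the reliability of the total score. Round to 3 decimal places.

Var(F+G+A) = 22.5² + 23.6² + 17.8² + 2·[22.5·23.6·0.22 + 22.5·17.8·0.50 + 23.6·17.8·0.16] = 1380.05 + 768.566 = 2148.62.
With uncorrelated errors the cross-covariances are all true-score covariance, so they carry over unchanged; only the diagonal terms shrink to ρᵢσᵢ².
True-score variance = [22.5²·0.76 + 23.6²·0.89 + 17.8²·0.96] + 768.566 = 1184.61 + 768.566 = 1953.18.
Reliability = 1953.18 / 2148.62 = 0.909.

0.909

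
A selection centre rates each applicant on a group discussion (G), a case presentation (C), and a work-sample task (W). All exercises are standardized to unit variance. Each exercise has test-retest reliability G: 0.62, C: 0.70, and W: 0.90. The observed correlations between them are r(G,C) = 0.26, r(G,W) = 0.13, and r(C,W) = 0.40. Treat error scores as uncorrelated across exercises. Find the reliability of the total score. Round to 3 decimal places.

Var(G+C+W) = 3 + 2·[0.26 + 0.13 + 0.40] = 3 + 1.58 = 4.58.
With uncorrelated errors the cross-covariances are all true-score covariance, so they carry over unchanged; only the diagonal terms shrink to ρᵢσᵢ².
True-score variance = [0.62 + 0.70 + 0.90] + 1.58 = 2.22 + 1.58 = 3.8.
Reliability = 3.8 / 4.58 = 0.830.

0.830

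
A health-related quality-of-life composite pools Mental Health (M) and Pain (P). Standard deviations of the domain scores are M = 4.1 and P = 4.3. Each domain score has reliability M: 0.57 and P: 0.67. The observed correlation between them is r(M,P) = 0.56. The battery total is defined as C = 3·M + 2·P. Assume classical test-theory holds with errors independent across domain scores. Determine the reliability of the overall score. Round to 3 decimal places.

Var(C) = 3²·4.1² + 2²·4.3² + 2·[6·4.1·4.3·0.56] = 225.25 + 118.474 = 343.724.
Because errors are independent across components, Cov(Tᵢ,Tⱼ) = Cov(Xᵢ,Xⱼ); the off-diagonal part of the true-score variance is the same as above.
True-score variance = [3²·4.1²·0.57 + 2²·4.3²·0.67] + 118.474 = 135.788 + 118.474 = 254.262.
Reliability = 254.262 / 343.724 = 0.740.

0.740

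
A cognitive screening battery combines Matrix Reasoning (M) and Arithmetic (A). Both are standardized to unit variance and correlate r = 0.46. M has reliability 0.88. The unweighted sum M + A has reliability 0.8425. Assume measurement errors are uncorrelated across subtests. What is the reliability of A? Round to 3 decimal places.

0.660

Var(M+A) = 2 + 2·0.46 = 2.920.
True-score variance = ρ_M + ρ_A + 2·0.46, so 0.8425 = (0.88 + ρ_A + 0.92) / 2.920.
ρ_A = 0.8425·2.920 − 0.88 − 0.92 = 0.660.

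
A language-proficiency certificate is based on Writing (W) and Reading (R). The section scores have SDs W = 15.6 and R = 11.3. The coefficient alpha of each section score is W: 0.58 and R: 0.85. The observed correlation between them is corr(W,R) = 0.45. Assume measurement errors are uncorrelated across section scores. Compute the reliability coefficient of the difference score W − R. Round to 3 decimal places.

0.429

Var(W−R) = 15.6² + 11.3² − 2·15.6·11.3·0.45 = 371.05 − 158.652 = 212.398.
Under uncorrelated errors the observed covariances equal the true-score covariances, so only the own-variance terms attenuate.
True-score variance = [15.6²·0.58 + 11.3²·0.85] − 158.652 = 249.685 − 158.652 = 91.0333.
Reliability = 91.0333 / 212.398 = 0.429.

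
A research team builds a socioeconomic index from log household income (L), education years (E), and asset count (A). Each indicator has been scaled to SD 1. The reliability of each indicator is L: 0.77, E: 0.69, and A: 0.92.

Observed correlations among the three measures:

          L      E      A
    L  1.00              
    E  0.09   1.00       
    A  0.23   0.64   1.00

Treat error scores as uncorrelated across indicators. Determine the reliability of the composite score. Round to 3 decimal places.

Var(L+E+A) = 3 + 2·[0.09 + 0.23 + 0.64] = 3 + 1.92 = 4.92.
Under uncorrelated errors the observed covariances equal the true-score covariances, so only the own-variance terms attenuate.
True-score variance = [0.77 + 0.69 + 0.92] + 1.92 = 2.38 + 1.92 = 4.3.
Reliability = 4.3 / 4.92 = 0.874.

0.874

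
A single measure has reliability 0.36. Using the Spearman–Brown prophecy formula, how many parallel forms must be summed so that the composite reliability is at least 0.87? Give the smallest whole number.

12

k ≥ ρ*(1−ρ₁)/(ρ₁(1−ρ*)) = 0.87·0.64 / (0.36·0.13) = 11.897.
Smallest integer k = 12.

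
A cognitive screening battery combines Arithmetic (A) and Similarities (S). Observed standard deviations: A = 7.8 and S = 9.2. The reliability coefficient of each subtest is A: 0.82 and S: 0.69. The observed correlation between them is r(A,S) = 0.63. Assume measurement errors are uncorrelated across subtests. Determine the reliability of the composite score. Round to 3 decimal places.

Var(A+S) = 7.8² + 9.2² + 2·[7.8·9.2·0.63] = 145.48 + 90.4176 = 235.898.
Because errors are independent across components, Cov(Tᵢ,Tⱼ) = Cov(Xᵢ,Xⱼ); the off-diagonal part of the true-score variance is the same as above.
True-score variance = [7.8²·0.82 + 9.2²·0.69] + 90.4176 = 108.29 + 90.4176 = 198.708.
Reliability = 198.708 / 235.898 = 0.842.

0.842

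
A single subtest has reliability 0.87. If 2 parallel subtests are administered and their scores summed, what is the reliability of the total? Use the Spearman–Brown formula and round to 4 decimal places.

ρ_k = kρ / (1 + (k−1)ρ) = 2·0.87 / (1 + 1·0.87) = 1.740 / 1.870 = 0.9305.

0.9305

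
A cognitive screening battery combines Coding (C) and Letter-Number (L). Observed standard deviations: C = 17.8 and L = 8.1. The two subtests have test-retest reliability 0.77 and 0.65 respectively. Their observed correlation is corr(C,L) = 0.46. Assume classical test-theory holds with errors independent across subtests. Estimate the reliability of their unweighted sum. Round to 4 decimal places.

Var(C+L) = 17.8² + 8.1² + 2·[17.8·8.1·0.46] = 382.45 + 132.646 = 515.096.
Because errors are independent across components, Cov(Tᵢ,Tⱼ) = Cov(Xᵢ,Xⱼ); the off-diagonal part of the true-score variance is the same as above.
True-score variance = [17.8²·0.77 + 8.1²·0.65] + 132.646 = 286.613 + 132.646 = 419.259.
Reliability = 419.259 / 515.096 = 0.8139.

0.8139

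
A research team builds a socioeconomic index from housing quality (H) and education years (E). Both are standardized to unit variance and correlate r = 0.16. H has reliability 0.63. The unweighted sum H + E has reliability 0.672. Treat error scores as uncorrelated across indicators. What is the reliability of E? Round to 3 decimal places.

Var(H+E) = 2 + 2·0.16 = 2.320.
True-score variance = ρ_H + ρ_E + 2·0.16, so 0.672 = (0.63 + ρ_E + 0.32) / 2.320.
ρ_E = 0.672·2.320 − 0.63 − 0.32 = 0.609.

0.609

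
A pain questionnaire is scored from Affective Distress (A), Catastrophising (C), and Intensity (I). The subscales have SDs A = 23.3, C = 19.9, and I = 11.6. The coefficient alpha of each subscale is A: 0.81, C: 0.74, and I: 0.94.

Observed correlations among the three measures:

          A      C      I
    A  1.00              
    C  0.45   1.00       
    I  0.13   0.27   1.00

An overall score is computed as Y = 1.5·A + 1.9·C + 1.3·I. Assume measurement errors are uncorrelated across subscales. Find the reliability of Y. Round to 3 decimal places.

Var(Y) = 1.5²·23.3² + 1.9²·19.9² + 1.3²·11.6² + 2·[2.85·23.3·19.9·0.45 + 1.95·23.3·11.6·0.13 + 2.47·19.9·11.6·0.27] = 2878.5 + 1634.24 = 4512.74.
Under uncorrelated errors the observed covariances equal the true-score covariances, so only the own-variance terms attenuate.
True-score variance = [1.5²·23.3²·0.81 + 1.9²·19.9²·0.74 + 1.3²·11.6²·0.94] + 1634.24 = 2261.08 + 1634.24 = 3895.32.
Reliability = 3895.32 / 4512.74 = 0.863.

0.863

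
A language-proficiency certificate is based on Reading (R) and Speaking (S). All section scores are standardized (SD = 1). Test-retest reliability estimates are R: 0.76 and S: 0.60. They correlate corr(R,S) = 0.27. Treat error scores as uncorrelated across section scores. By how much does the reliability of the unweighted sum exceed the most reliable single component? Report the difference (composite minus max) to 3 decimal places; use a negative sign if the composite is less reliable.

-0.012

Var(sum) = 2 + 0.54 = 2.54; true-score variance = 1.36 + 0.54 = 1.9; composite reliability = 0.7480.
Max component reliability = 0.7600.
Difference = 0.7480 − 0.7600 = -0.012.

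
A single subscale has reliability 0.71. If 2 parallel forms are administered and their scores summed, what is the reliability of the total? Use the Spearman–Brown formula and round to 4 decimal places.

ρ_k = kρ / (1 + (k−1)ρ) = 2·0.71 / (1 + 1·0.71) = 1.420 / 1.710 = 0.8304.

0.8304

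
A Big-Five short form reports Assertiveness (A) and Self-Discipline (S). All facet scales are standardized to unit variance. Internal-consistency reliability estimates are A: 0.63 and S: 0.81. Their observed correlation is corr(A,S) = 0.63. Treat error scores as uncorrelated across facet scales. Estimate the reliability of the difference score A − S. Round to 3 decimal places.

Var(A−S) = 1 + 1 − 2·0.63 = 2 − 1.26 = 0.74.
Under uncorrelated errors the observed covariances equal the true-score covariances, so only the own-variance terms attenuate.
True-score variance = [0.63 + 0.81] − 1.26 = 1.44 − 1.26 = 0.18.
Reliability = 0.18 / 0.74 = 0.243.

0.243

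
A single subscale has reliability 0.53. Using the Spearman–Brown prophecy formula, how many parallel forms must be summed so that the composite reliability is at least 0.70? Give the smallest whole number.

k ≥ ρ*(1−ρ₁)/(ρ₁(1−ρ*)) = 0.70·0.47 / (0.53·0.30) = 2.069.
Smallest integer k = 3.

3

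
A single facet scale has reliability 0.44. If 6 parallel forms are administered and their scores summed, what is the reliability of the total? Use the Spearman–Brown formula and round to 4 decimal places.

ρ_k = kρ / (1 + (k−1)ρ) = 6·0.44 / (1 + 5·0.44) = 2.640 / 3.200 = 0.8250.

0.8250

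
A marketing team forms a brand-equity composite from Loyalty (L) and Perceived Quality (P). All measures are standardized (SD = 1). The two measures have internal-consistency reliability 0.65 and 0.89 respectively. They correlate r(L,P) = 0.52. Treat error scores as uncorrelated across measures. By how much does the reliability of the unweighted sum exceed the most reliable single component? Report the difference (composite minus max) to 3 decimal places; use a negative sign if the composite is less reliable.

-0.041

Var(sum) = 2 + 1.04 = 3.04; true-score variance = 1.54 + 1.04 = 2.58; composite reliability = 0.8487.
Max component reliability = 0.8900.
Difference = 0.8487 − 0.8900 = -0.041.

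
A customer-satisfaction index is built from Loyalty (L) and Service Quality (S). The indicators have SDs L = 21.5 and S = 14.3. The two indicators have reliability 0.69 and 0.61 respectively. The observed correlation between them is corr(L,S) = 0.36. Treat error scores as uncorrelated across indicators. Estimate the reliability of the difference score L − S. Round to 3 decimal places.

0.499

Var(L−S) = 21.5² + 14.3² − 2·21.5·14.3·0.36 = 666.74 − 221.364 = 445.376.
With uncorrelated errors the cross-covariances are all true-score covariance, so they carry over unchanged; only the diagonal terms shrink to ρᵢσᵢ².
True-score variance = [21.5²·0.69 + 14.3²·0.61] − 221.364 = 443.691 − 221.364 = 222.327.
Reliability = 222.327 / 445.376 = 0.499.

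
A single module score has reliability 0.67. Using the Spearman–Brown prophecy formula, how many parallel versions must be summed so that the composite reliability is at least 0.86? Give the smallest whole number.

4

k ≥ ρ*(1−ρ₁)/(ρ₁(1−ρ*)) = 0.86·0.33 / (0.67·0.14) = 3.026.
Smallest integer k = 4.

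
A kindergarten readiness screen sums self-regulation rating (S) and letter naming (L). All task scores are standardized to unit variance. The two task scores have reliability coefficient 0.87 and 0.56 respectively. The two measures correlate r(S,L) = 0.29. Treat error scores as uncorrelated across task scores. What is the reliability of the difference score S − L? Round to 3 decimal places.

Var(S−L) = 1 + 1 − 2·0.29 = 2 − 0.58 = 1.42.
Under uncorrelated errors the observed covariances equal the true-score covariances, so only the own-variance terms attenuate.
True-score variance = [0.87 + 0.56] − 0.58 = 1.43 − 0.58 = 0.85.
Reliability = 0.85 / 1.42 = 0.599.

0.599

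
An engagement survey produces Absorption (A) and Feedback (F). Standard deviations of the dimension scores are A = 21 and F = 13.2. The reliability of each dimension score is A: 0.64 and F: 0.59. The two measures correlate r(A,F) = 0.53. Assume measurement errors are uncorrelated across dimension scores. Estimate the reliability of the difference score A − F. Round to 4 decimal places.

Var(A−F) = 21² + 13.2² − 2·21·13.2·0.53 = 615.24 − 293.832 = 321.408.
Under uncorrelated errors the observed covariances equal the true-score covariances, so only the own-variance terms attenuate.
True-score variance = [21²·0.64 + 13.2²·0.59] − 293.832 = 385.042 − 293.832 = 91.2096.
Reliability = 91.2096 / 321.408 = 0.2838.

0.2838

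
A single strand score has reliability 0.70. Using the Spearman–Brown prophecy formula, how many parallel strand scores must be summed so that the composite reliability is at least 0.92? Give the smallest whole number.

k ≥ ρ*(1−ρ₁)/(ρ₁(1−ρ*)) = 0.92·0.30 / (0.70·0.08) = 4.929.
Smallest integer k = 5.

5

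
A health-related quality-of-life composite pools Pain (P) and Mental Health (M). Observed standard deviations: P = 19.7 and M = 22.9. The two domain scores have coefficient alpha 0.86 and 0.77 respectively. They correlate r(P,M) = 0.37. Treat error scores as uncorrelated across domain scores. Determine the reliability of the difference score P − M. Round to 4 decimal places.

0.6977

Var(P−M) = 19.7² + 22.9² − 2·19.7·22.9·0.37 = 912.5 − 333.836 = 578.664.
Under uncorrelated errors the observed covariances equal the true-score covariances, so only the own-variance terms attenuate.
True-score variance = [19.7²·0.86 + 22.9²·0.77] − 333.836 = 737.553 − 333.836 = 403.717.
Reliability = 403.717 / 578.664 = 0.6977.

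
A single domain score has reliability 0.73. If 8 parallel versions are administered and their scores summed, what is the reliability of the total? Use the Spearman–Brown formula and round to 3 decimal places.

ρ_k = kρ / (1 + (k−1)ρ) = 8·0.73 / (1 + 7·0.73) = 5.840 / 6.110 = 0.956.

0.956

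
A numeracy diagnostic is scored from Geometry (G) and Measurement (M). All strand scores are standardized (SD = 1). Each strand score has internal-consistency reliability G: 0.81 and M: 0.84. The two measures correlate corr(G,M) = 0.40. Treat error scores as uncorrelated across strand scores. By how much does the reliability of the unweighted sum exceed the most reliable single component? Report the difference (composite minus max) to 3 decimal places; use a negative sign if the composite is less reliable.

Var(sum) = 2 + 0.8 = 2.8; true-score variance = 1.65 + 0.8 = 2.45; composite reliability = 0.8750.
Max component reliability = 0.8400.
Difference = 0.8750 − 0.8400 = 0.035.

0.035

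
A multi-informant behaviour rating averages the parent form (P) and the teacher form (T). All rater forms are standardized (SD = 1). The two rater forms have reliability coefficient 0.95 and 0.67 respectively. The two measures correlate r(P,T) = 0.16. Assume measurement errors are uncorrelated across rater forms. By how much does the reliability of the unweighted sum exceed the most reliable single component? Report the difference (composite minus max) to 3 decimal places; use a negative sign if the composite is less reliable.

-0.114

Var(sum) = 2 + 0.32 = 2.32; true-score variance = 1.62 + 0.32 = 1.94; composite reliability = 0.8362.
Max component reliability = 0.9500.
Difference = 0.8362 − 0.9500 = -0.114.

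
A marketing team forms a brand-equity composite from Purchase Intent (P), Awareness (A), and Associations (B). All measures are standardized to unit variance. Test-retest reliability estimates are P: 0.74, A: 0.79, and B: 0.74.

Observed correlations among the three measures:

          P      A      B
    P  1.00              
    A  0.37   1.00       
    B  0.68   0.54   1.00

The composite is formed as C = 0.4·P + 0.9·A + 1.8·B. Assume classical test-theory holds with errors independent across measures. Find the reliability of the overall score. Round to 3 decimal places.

Var(C) = 0.4² + 0.9² + 1.8² + 2·[0.36·0.37 + 0.72·0.68 + 1.62·0.54] = 4.21 + 2.9952 = 7.2052.
With uncorrelated errors the cross-covariances are all true-score covariance, so they carry over unchanged; only the diagonal terms shrink to ρᵢσᵢ².
True-score variance = [0.4²·0.74 + 0.9²·0.79 + 1.8²·0.74] + 2.9952 = 3.1559 + 2.9952 = 6.1511.
Reliability = 6.1511 / 7.2052 = 0.854.

0.854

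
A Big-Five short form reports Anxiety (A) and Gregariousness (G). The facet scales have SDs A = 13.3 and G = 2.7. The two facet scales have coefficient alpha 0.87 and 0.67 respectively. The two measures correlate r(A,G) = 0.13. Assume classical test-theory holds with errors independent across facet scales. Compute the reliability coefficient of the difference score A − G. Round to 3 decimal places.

Var(A−G) = 13.3² + 2.7² − 2·13.3·2.7·0.13 = 184.18 − 9.3366 = 174.843.
With uncorrelated errors the cross-covariances are all true-score covariance, so they carry over unchanged; only the diagonal terms shrink to ρᵢσᵢ².
True-score variance = [13.3²·0.87 + 2.7²·0.67] − 9.3366 = 158.779 − 9.3366 = 149.442.
Reliability = 149.442 / 174.843 = 0.855.

0.855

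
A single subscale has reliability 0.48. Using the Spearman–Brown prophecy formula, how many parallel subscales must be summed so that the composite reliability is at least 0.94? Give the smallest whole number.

17

k ≥ ρ*(1−ρ₁)/(ρ₁(1−ρ*)) = 0.94·0.52 / (0.48·0.06) = 16.972.
Smallest integer k = 17.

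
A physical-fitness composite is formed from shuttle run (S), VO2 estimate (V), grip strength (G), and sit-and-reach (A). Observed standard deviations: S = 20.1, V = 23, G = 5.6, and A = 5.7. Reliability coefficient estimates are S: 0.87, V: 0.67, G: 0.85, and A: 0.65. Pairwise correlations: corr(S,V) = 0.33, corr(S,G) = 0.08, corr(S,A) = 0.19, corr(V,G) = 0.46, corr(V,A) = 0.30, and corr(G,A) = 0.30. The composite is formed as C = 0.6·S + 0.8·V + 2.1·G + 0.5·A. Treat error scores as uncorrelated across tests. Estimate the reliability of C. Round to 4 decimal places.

0.8550

Var(C) = 0.6²·20.1² + 0.8²·23² + 2.1²·5.6² + 0.5²·5.7² + 2·[0.48·20.1·23·0.33 + 1.26·20.1·5.6·0.08 + 0.3·20.1·5.7·0.19 + 1.68·23·5.6·0.46 + 0.4·23·5.7·0.30 + 1.05·5.6·5.7·0.30] = 630.424 + 432.857 = 1063.28.
Because errors are independent across components, Cov(Tᵢ,Tⱼ) = Cov(Xᵢ,Xⱼ); the off-diagonal part of the true-score variance is the same as above.
True-score variance = [0.6²·20.1²·0.87 + 0.8²·23²·0.67 + 2.1²·5.6²·0.85 + 0.5²·5.7²·0.65] + 432.857 = 476.204 + 432.857 = 909.06.
Reliability = 909.06 / 1063.28 = 0.8550.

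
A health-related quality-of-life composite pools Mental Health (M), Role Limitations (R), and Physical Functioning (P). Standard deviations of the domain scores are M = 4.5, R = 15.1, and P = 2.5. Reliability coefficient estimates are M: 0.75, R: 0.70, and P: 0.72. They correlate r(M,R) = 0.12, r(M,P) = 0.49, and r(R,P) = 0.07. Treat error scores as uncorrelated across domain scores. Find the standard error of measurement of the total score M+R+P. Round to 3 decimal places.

8.673

Var(total) = 254.51 + 32.618 = 287.128.
True-score variance = 179.294 + 32.618 = 211.912, so reliability = 0.7380.
Error variance = 287.128 − 211.912 = 75.2155; SEM = √75.2155 = 8.673.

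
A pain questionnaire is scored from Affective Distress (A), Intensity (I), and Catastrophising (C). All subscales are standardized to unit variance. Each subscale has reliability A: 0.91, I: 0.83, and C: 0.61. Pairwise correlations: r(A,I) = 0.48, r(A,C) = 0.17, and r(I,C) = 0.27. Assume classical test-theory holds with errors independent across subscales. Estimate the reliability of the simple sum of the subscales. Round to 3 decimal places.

Var(A+I+C) = 3 + 2·[0.48 + 0.17 + 0.27] = 3 + 1.84 = 4.84.
Because errors are independent across components, Cov(Tᵢ,Tⱼ) = Cov(Xᵢ,Xⱼ); the off-diagonal part of the true-score variance is the same as above.
True-score variance = [0.91 + 0.83 + 0.61] + 1.84 = 2.35 + 1.84 = 4.19.
Reliability = 4.19 / 4.84 = 0.866.

0.866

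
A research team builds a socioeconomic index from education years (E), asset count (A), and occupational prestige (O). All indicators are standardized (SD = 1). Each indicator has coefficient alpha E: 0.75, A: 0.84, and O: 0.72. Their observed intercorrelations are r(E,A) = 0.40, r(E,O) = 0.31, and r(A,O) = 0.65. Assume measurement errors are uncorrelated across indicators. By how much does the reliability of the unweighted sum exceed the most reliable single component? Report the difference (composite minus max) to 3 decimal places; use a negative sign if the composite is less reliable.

Var(sum) = 3 + 2.72 = 5.72; true-score variance = 2.31 + 2.72 = 5.03; composite reliability = 0.8794.
Max component reliability = 0.8400.
Difference = 0.8794 − 0.8400 = 0.039.

0.039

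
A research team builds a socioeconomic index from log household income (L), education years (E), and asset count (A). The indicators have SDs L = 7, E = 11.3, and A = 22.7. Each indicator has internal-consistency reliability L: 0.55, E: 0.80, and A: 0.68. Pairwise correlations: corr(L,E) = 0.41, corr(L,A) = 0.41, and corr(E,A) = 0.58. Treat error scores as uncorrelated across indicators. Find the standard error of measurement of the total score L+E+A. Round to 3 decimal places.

14.577

Var(total) = 691.98 + 492.712 = 1184.69.
True-score variance = 479.499 + 492.712 = 972.211, so reliability = 0.8206.
Error variance = 1184.69 − 972.211 = 212.481; SEM = √212.481 = 14.577.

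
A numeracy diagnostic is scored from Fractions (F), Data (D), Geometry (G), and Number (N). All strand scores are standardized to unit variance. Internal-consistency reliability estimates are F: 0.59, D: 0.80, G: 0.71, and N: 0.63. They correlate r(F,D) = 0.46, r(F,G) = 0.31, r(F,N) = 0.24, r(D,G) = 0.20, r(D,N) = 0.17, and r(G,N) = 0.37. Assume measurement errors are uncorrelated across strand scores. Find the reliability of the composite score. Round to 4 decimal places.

Var(F+D+G+N) = 4 + 2·[0.46 + 0.31 + 0.24 + 0.20 + 0.17 + 0.37] = 4 + 3.5 = 7.5.
With uncorrelated errors the cross-covariances are all true-score covariance, so they carry over unchanged; only the diagonal terms shrink to ρᵢσᵢ².
True-score variance = [0.59 + 0.80 + 0.71 + 0.63] + 3.5 = 2.73 + 3.5 = 6.23.
Reliability = 6.23 / 7.5 = 0.8307.

0.8307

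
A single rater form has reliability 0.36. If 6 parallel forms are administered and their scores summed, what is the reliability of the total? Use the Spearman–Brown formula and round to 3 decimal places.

ρ_k = kρ / (1 + (k−1)ρ) = 6·0.36 / (1 + 5·0.36) = 2.160 / 2.800 = 0.771.

0.771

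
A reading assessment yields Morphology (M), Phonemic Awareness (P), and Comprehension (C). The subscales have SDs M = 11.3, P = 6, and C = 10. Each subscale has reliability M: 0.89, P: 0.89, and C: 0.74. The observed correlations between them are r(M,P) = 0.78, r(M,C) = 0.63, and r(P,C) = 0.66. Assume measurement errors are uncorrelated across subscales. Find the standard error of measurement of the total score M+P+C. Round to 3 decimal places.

Var(total) = 263.69 + 327.348 = 591.038.
True-score variance = 219.684 + 327.348 = 547.032, so reliability = 0.9255.
Error variance = 591.038 − 547.032 = 44.0059; SEM = √44.0059 = 6.634.

6.634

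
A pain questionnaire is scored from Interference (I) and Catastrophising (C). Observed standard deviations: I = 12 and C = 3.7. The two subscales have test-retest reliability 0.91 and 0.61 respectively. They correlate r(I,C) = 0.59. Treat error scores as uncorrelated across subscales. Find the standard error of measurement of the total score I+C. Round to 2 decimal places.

4.28

Var(total) = 157.69 + 52.392 = 210.082.
True-score variance = 139.391 + 52.392 = 191.783, so reliability = 0.9129.
Error variance = 210.082 − 191.783 = 18.2991; SEM = √18.2991 = 4.28.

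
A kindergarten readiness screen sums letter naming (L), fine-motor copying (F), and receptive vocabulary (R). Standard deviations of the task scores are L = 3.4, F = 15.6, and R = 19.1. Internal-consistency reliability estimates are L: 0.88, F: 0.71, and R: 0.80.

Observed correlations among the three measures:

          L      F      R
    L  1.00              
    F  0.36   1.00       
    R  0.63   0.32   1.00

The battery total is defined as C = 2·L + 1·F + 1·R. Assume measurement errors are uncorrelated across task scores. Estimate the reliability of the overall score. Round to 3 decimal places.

0.863

Var(C) = 2²·3.4² + 15.6² + 19.1² + 2·[2·3.4·15.6·0.36 + 2·3.4·19.1·0.63 + 15.6·19.1·0.32] = 654.41 + 430.721 = 1085.13.
Because errors are independent across components, Cov(Tᵢ,Tⱼ) = Cov(Xᵢ,Xⱼ); the off-diagonal part of the true-score variance is the same as above.
True-score variance = [2²·3.4²·0.88 + 15.6²·0.71 + 19.1²·0.80] + 430.721 = 505.325 + 430.721 = 936.046.
Reliability = 936.046 / 1085.13 = 0.863.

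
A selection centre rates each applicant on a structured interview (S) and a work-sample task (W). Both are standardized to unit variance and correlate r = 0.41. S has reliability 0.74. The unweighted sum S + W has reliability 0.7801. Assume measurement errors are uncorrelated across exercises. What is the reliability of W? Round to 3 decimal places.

Var(S+W) = 2 + 2·0.41 = 2.820.
True-score variance = ρ_S + ρ_W + 2·0.41, so 0.7801 = (0.74 + ρ_W + 0.82) / 2.820.
ρ_W = 0.7801·2.820 − 0.74 − 0.82 = 0.640.

0.640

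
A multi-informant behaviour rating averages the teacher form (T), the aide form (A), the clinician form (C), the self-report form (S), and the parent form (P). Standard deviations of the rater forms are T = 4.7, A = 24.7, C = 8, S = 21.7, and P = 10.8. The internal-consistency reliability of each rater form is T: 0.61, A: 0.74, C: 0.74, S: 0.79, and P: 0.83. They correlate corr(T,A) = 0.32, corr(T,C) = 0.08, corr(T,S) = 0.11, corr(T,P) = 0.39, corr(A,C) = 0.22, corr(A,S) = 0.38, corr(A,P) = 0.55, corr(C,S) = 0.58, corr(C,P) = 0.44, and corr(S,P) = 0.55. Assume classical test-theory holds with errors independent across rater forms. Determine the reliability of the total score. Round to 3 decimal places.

Var(T+A+C+S+P) = 4.7² + 24.7² + 8² + 21.7² + 10.8² + 2·[4.7·24.7·0.32 + 4.7·8·0.08 + 4.7·21.7·0.11 + 4.7·10.8·0.39 + 24.7·8·0.22 + 24.7·21.7·0.38 + 24.7·10.8·0.55 + 8·21.7·0.58 + 8·10.8·0.44 + 21.7·10.8·0.55] = 1283.71 + 1465.28 = 2748.99.
Under uncorrelated errors the observed covariances equal the true-score covariances, so only the own-variance terms attenuate.
True-score variance = [4.7²·0.61 + 24.7²·0.74 + 8²·0.74 + 21.7²·0.79 + 10.8²·0.83] + 1465.28 = 981.116 + 1465.28 = 2446.4.
Reliability = 2446.4 / 2748.99 = 0.890.

0.890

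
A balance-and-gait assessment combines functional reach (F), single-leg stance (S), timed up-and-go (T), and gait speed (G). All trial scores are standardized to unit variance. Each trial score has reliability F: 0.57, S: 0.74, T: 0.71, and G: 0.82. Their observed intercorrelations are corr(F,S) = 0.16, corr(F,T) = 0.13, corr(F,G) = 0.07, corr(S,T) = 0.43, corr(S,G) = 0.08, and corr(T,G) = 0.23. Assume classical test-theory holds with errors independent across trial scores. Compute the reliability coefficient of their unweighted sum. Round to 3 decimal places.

0.813

Var(F+S+T+G) = 4 + 2·[0.16 + 0.13 + 0.07 + 0.43 + 0.08 + 0.23] = 4 + 2.2 = 6.2.
Under uncorrelated errors the observed covariances equal the true-score covariances, so only the own-variance terms attenuate.
True-score variance = [0.57 + 0.74 + 0.71 + 0.82] + 2.2 = 2.84 + 2.2 = 5.04.
Reliability = 5.04 / 6.2 = 0.813.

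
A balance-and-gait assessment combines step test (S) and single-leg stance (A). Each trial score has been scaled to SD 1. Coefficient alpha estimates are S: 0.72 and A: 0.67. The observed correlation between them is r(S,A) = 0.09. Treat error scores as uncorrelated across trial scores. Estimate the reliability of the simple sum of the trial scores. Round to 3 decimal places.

0.720

Var(S+A) = 2 + 2·[0.09] = 2 + 0.18 = 2.18.
Under uncorrelated errors the observed covariances equal the true-score covariances, so only the own-variance terms attenuate.
True-score variance = [0.72 + 0.67] + 0.18 = 1.39 + 0.18 = 1.57.
Reliability = 1.57 / 2.18 = 0.720.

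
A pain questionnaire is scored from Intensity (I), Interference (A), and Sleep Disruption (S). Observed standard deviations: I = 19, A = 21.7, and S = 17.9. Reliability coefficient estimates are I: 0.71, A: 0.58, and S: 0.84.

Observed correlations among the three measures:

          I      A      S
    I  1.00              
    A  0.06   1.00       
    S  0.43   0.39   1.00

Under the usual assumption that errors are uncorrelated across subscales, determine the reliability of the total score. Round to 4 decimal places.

0.8032

Var(I+A+S) = 19² + 21.7² + 17.9² + 2·[19·21.7·0.06 + 19·17.9·0.43 + 21.7·17.9·0.39] = 1152.3 + 644.937 = 1797.24.
Under uncorrelated errors the observed covariances equal the true-score covariances, so only the own-variance terms attenuate.
True-score variance = [19²·0.71 + 21.7²·0.58 + 17.9²·0.84] + 644.937 = 798.571 + 644.937 = 1443.51.
Reliability = 1443.51 / 1797.24 = 0.8032.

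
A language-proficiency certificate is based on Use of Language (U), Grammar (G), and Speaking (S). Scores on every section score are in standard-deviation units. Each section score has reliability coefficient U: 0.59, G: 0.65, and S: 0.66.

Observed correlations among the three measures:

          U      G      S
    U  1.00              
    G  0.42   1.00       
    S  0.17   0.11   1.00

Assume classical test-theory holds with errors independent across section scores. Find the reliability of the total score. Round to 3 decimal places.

0.750

Var(U+G+S) = 3 + 2·[0.42 + 0.17 + 0.11] = 3 + 1.4 = 4.4.
Because errors are independent across components, Cov(Tᵢ,Tⱼ) = Cov(Xᵢ,Xⱼ); the off-diagonal part of the true-score variance is the same as above.
True-score variance = [0.59 + 0.65 + 0.66] + 1.4 = 1.9 + 1.4 = 3.3.
Reliability = 3.3 / 4.4 = 0.750.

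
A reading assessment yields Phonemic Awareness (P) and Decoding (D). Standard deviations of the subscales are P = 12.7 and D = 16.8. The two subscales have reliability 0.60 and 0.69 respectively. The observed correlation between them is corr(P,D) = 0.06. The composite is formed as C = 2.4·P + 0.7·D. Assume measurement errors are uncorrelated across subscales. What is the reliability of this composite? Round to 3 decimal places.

Var(C) = 2.4²·12.7² + 0.7²·16.8² + 2·[1.68·12.7·16.8·0.06] = 1067.33 + 43.0134 = 1110.34.
Under uncorrelated errors the observed covariances equal the true-score covariances, so only the own-variance terms attenuate.
True-score variance = [2.4²·12.7²·0.60 + 0.7²·16.8²·0.69] + 43.0134 = 652.844 + 43.0134 = 695.857.
Reliability = 695.857 / 1110.34 = 0.627.

0.627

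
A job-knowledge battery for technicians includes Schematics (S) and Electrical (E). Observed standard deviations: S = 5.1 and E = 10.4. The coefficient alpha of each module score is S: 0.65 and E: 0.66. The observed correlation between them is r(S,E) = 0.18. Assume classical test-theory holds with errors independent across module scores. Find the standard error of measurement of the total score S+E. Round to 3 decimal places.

Var(total) = 134.17 + 19.0944 = 153.264.
True-score variance = 88.2921 + 19.0944 = 107.387, so reliability = 0.7007.
Error variance = 153.264 − 107.387 = 45.8779; SEM = √45.8779 = 6.773.

6.773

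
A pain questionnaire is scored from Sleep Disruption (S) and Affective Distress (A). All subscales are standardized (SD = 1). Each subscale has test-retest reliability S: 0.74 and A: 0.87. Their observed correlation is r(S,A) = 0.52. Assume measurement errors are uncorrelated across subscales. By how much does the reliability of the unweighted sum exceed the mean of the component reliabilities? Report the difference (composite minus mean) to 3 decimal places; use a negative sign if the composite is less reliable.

0.067

Var(sum) = 2 + 1.04 = 3.04; true-score variance = 1.61 + 1.04 = 2.65; composite reliability = 0.8717.
Mean component reliability = 0.8050.
Difference = 0.8717 − 0.8050 = 0.067.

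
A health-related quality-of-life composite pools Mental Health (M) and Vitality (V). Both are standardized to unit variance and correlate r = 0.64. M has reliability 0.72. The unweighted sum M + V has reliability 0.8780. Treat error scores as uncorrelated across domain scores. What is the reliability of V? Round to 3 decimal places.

Var(M+V) = 2 + 2·0.64 = 3.280.
True-score variance = ρ_M + ρ_V + 2·0.64, so 0.8780 = (0.72 + ρ_V + 1.28) / 3.280.
ρ_V = 0.8780·3.280 − 0.72 − 1.28 = 0.880.

0.880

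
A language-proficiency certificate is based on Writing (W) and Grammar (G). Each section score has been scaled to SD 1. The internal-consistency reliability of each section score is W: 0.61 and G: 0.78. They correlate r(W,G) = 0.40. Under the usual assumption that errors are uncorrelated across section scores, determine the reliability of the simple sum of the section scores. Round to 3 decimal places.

Var(W+G) = 2 + 2·[0.40] = 2 + 0.8 = 2.8.
Because errors are independent across components, Cov(Tᵢ,Tⱼ) = Cov(Xᵢ,Xⱼ); the off-diagonal part of the true-score variance is the same as above.
True-score variance = [0.61 + 0.78] + 0.8 = 1.39 + 0.8 = 2.19.
Reliability = 2.19 / 2.8 = 0.782.

0.782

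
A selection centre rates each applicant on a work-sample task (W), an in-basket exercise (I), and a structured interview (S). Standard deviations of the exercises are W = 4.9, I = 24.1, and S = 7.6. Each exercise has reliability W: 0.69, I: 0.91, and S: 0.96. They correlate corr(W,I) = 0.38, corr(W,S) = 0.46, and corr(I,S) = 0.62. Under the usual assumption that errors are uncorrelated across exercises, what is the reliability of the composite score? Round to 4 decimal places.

0.9388

Var(W+I+S) = 4.9² + 24.1² + 7.6² + 2·[4.9·24.1·0.38 + 4.9·7.6·0.46 + 24.1·7.6·0.62] = 662.58 + 351.128 = 1013.71.
With uncorrelated errors the cross-covariances are all true-score covariance, so they carry over unchanged; only the diagonal terms shrink to ρᵢσᵢ².
True-score variance = [4.9²·0.69 + 24.1²·0.91 + 7.6²·0.96] + 351.128 = 600.554 + 351.128 = 951.681.
Reliability = 951.681 / 1013.71 = 0.9388.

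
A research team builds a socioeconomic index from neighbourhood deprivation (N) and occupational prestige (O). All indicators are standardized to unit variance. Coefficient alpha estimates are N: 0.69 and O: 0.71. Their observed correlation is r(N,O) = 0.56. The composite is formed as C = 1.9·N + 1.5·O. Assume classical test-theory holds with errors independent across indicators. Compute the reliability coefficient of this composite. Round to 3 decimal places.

Var(C) = 1.9² + 1.5² + 2·[2.85·0.56] = 5.86 + 3.192 = 9.052.
Because errors are independent across components, Cov(Tᵢ,Tⱼ) = Cov(Xᵢ,Xⱼ); the off-diagonal part of the true-score variance is the same as above.
True-score variance = [1.9²·0.69 + 1.5²·0.71] + 3.192 = 4.0884 + 3.192 = 7.2804.
Reliability = 7.2804 / 9.052 = 0.804.

0.804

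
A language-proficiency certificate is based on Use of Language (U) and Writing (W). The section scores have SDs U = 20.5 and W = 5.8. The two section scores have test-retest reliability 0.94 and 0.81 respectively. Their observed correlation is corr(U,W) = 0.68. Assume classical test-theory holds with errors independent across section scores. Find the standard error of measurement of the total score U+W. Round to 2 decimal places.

Var(total) = 453.89 + 161.704 = 615.594.
True-score variance = 422.283 + 161.704 = 583.987, so reliability = 0.9487.
Error variance = 615.594 − 583.987 = 31.6066; SEM = √31.6066 = 5.62.

5.62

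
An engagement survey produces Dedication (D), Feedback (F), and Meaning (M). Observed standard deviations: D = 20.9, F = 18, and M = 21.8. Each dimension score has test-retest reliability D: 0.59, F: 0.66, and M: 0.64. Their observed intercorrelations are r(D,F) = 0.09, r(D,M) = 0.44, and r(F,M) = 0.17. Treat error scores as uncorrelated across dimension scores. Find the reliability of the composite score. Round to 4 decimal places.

0.7496

Var(D+F+M) = 20.9² + 18² + 21.8² + 2·[20.9·18·0.09 + 20.9·21.8·0.44 + 18·21.8·0.17] = 1236.05 + 602.078 = 1838.13.
With uncorrelated errors the cross-covariances are all true-score covariance, so they carry over unchanged; only the diagonal terms shrink to ρᵢσᵢ².
True-score variance = [20.9²·0.59 + 18²·0.66 + 21.8²·0.64] + 602.078 = 775.712 + 602.078 = 1377.79.
Reliability = 1377.79 / 1838.13 = 0.7496.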